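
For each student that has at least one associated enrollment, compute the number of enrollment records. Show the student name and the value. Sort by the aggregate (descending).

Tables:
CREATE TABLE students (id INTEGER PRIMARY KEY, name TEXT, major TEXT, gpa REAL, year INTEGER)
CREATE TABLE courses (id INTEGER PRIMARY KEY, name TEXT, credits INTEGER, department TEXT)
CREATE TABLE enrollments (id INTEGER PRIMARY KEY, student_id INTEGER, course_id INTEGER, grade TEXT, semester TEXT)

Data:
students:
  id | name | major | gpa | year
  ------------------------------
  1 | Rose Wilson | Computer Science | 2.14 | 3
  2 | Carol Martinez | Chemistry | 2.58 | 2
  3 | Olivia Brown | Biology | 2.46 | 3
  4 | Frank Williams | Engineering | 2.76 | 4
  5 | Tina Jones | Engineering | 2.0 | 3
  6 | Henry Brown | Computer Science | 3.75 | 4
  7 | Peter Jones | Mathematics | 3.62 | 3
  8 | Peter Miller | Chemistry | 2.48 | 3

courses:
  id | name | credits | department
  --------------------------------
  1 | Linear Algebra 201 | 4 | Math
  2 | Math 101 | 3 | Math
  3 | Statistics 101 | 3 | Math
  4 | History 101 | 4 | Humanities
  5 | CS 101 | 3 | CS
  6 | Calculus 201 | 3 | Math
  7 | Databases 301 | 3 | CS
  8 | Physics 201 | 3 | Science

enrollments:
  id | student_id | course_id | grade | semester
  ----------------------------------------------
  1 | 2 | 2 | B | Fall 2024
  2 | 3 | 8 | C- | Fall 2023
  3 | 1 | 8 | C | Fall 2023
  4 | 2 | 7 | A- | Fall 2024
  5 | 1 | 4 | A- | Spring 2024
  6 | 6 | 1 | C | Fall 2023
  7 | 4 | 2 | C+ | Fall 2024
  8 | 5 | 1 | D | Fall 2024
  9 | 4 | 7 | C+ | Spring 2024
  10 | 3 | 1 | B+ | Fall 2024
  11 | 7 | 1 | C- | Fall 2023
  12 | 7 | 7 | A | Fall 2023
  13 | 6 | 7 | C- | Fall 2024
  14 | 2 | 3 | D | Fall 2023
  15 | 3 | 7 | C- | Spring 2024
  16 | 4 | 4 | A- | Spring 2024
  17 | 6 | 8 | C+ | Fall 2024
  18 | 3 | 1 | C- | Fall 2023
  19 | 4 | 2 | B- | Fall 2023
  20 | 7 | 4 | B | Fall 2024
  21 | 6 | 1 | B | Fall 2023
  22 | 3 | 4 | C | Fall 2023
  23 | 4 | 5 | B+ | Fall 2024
SELECT p.name, COUNT(*) AS n FROM enrollments c JOIN students p ON c.student_id = p.id GROUP BY p.id, p.name ORDER BY n DESC

Execution result:
name | n
Olivia Brown | 5
Frank Williams | 5
Henry Brown | 4
Carol Martinez | 3
Peter Jones | 3
Rose Wilson | 2
Tina Jones | 1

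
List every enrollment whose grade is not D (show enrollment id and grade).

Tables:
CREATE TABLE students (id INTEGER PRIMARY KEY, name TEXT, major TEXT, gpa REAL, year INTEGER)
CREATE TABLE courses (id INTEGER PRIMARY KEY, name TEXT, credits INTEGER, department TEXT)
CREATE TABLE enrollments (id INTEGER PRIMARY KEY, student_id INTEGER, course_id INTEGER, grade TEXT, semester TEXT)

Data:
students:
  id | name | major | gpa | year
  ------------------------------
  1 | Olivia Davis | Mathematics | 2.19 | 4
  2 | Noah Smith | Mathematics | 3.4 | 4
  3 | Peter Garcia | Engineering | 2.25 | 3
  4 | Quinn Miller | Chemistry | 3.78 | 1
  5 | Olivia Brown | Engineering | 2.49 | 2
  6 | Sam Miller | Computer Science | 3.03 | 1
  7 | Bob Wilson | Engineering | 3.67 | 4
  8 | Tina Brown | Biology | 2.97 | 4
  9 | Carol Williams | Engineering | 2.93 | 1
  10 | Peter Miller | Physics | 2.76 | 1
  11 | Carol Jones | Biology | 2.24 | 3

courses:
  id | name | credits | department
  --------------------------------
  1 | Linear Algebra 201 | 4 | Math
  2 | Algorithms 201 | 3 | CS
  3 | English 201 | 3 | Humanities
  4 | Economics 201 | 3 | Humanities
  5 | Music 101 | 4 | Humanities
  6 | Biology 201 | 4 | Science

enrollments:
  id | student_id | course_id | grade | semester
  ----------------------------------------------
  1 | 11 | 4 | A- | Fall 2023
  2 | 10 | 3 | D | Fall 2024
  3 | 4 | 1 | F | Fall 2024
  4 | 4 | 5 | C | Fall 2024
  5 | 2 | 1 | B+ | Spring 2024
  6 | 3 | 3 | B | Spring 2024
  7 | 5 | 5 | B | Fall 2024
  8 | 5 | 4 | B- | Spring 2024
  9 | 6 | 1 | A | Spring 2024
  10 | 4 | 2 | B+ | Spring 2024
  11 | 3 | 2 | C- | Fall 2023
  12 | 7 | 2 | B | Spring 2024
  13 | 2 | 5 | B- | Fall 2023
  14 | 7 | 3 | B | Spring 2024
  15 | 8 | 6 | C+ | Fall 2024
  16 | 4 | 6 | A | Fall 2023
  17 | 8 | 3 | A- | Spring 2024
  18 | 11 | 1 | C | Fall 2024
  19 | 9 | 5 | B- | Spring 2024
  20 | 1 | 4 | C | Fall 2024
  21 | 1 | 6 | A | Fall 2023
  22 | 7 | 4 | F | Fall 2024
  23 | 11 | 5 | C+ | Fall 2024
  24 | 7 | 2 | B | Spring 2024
SELECT id, grade FROM enrollments WHERE grade <> 'D'

Execution result:
id | grade
1 | A-
3 | F
4 | C
5 | B+
6 | B
7 | B
8 | B-
9 | A
10 | B+
11 | C-
12 | B
13 | B-
14 | B
15 | C+
16 | A
17 | A-
18 | C
19 | B-
20 | C
21 | A
22 | F
23 | C+
24 | B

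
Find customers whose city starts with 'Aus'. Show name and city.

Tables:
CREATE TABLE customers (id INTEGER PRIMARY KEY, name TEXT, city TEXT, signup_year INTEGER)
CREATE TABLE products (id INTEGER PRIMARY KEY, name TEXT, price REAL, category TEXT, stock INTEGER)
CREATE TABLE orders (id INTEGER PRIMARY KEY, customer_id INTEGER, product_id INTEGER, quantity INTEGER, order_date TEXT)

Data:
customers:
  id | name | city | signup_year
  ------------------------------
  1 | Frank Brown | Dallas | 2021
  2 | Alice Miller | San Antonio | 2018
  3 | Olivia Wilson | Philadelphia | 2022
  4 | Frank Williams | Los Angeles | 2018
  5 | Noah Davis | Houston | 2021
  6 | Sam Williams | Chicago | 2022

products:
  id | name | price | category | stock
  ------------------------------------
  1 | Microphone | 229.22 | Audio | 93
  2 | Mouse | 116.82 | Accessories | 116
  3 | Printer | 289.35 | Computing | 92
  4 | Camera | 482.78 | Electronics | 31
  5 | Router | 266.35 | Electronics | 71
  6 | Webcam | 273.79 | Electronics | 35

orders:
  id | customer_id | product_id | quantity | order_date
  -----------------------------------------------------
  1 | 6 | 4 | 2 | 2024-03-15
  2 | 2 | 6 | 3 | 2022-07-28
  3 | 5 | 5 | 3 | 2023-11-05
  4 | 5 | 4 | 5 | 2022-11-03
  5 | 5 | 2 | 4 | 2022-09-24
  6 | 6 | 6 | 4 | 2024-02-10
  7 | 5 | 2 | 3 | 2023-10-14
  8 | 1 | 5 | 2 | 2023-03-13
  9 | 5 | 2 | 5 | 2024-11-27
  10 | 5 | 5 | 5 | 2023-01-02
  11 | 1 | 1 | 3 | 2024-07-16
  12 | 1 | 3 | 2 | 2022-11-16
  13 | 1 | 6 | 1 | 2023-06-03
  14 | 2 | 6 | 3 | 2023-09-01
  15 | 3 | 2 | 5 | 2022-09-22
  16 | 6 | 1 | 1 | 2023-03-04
SELECT name, city FROM customers WHERE city LIKE 'Aus%'

Execution result:
(no rows)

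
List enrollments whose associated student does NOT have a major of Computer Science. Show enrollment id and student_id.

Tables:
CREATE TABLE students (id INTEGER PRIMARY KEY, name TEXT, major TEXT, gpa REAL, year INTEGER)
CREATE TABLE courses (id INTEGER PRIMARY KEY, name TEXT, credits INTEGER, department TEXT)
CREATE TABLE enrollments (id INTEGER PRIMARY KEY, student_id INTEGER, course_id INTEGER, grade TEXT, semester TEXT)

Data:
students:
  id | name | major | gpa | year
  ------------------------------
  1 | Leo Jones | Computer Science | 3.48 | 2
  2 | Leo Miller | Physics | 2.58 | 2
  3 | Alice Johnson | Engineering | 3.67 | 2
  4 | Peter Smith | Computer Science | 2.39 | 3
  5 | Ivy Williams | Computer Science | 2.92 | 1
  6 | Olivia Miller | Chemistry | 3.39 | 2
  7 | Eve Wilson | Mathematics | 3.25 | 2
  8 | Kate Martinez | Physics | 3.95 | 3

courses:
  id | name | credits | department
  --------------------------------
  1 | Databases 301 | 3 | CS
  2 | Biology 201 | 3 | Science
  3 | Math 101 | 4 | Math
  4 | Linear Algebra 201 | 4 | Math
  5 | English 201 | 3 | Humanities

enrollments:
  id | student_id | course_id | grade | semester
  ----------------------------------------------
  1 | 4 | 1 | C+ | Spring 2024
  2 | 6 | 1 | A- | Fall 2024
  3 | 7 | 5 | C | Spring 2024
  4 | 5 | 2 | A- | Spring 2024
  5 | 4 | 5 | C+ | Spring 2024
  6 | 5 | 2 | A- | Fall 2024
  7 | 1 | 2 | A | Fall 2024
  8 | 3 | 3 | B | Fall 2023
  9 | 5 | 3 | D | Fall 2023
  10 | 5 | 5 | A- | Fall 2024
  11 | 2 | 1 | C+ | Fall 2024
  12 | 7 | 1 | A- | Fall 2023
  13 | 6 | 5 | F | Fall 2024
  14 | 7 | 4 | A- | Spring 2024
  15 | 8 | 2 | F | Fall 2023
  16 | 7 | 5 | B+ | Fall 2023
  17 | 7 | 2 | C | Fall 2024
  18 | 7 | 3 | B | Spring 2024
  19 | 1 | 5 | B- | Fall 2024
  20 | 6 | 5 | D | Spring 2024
SELECT id, student_id FROM enrollments WHERE student_id NOT IN (SELECT id FROM students WHERE major = 'Computer Science')

Execution result:
id | student_id
2 | 6
3 | 7
8 | 3
11 | 2
12 | 7
13 | 6
14 | 7
15 | 8
16 | 7
17 | 7
18 | 7
20 | 6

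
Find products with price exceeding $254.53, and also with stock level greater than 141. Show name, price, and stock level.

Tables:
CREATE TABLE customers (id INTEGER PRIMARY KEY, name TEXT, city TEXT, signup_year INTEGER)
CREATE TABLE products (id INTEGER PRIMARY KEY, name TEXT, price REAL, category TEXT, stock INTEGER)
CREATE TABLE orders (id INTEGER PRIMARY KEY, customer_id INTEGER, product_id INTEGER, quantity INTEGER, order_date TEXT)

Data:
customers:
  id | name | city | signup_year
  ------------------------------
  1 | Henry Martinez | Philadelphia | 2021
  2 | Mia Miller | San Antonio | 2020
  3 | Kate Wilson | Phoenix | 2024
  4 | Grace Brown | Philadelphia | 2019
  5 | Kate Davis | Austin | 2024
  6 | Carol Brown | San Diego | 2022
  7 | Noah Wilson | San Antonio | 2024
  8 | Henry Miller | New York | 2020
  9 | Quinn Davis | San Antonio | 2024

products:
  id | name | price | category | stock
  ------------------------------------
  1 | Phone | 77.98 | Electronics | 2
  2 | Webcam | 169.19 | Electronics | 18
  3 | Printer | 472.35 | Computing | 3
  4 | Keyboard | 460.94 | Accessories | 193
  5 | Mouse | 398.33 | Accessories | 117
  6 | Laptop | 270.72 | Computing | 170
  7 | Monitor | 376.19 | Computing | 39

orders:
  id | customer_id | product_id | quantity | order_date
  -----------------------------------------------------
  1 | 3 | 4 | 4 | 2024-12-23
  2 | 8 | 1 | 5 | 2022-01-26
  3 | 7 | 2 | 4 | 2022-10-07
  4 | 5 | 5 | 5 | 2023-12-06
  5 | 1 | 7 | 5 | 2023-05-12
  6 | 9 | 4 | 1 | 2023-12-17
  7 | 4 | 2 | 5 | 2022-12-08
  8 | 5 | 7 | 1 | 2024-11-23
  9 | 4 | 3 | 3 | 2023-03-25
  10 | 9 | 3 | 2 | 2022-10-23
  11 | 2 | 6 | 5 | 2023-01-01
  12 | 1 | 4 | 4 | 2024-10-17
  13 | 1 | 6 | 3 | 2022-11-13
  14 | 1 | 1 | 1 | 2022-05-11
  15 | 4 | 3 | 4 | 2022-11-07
SELECT name, price, stock FROM products WHERE price > 254.53 AND stock > 141

Execution result:
name | price | stock
Keyboard | 460.94 | 193
Laptop | 270.72 | 170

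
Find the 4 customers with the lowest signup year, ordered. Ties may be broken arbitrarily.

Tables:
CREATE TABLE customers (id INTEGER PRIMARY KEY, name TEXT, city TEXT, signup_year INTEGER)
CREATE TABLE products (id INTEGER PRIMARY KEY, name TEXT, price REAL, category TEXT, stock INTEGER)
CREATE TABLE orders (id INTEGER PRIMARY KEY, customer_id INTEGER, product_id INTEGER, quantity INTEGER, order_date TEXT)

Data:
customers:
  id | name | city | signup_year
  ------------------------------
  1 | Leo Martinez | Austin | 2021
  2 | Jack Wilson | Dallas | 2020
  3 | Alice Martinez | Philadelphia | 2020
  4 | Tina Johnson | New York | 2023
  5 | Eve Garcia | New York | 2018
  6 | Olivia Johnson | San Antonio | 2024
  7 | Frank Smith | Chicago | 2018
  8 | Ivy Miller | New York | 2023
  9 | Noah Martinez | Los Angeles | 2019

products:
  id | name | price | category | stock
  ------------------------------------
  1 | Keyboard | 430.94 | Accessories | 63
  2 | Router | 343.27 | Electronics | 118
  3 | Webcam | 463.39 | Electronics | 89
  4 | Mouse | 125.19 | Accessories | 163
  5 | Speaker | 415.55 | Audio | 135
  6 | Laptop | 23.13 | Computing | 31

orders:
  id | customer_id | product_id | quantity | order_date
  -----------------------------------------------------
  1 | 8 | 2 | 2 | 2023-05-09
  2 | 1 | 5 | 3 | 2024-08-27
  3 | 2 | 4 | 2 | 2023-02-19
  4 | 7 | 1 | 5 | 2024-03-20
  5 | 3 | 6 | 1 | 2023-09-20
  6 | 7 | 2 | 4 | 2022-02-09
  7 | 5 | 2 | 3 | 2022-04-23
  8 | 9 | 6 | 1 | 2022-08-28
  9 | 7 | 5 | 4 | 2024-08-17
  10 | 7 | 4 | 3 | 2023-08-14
SELECT name, signup_year FROM customers ORDER BY signup_year ASC LIMIT 4

Execution result:
name | signup_year
Eve Garcia | 2018
Frank Smith | 2018
Noah Martinez | 2019
Jack Wilson | 2020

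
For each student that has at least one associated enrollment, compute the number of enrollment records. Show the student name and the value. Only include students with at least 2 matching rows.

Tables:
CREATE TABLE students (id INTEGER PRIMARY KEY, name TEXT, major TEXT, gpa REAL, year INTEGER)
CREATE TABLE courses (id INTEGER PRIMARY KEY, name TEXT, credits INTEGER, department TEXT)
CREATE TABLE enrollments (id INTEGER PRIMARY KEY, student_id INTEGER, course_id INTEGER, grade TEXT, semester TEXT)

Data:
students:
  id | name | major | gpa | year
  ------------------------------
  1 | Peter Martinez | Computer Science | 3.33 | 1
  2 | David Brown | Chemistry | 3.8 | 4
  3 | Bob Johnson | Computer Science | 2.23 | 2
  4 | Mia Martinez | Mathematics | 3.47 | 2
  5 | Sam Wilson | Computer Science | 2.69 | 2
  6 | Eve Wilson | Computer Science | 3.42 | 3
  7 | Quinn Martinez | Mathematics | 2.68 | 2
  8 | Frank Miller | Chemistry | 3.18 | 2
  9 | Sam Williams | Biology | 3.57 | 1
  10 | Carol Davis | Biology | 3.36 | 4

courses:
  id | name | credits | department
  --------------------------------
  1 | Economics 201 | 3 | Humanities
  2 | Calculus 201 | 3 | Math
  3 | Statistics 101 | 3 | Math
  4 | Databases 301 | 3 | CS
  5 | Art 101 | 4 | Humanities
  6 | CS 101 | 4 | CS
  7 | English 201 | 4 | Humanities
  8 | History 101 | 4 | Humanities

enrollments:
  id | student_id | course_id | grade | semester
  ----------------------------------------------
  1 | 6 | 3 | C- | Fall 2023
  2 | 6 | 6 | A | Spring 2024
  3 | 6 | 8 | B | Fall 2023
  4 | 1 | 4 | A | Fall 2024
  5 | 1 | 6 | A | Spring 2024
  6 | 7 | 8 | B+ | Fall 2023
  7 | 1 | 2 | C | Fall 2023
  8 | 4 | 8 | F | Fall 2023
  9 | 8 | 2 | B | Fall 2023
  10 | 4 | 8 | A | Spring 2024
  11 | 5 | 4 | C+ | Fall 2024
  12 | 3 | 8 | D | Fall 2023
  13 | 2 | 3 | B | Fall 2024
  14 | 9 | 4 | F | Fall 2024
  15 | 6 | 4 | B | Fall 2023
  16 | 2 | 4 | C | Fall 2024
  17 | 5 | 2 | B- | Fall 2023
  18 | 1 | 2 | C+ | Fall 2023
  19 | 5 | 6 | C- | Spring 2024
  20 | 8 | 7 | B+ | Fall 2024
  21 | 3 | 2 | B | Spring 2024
SELECT p.name, COUNT(*) AS n FROM enrollments c JOIN students p ON c.student_id = p.id GROUP BY p.id, p.name HAVING COUNT(*) >= 2

Execution result:
name | n
Peter Martinez | 4
David Brown | 2
Bob Johnson | 2
Mia Martinez | 2
Sam Wilson | 3
Eve Wilson | 4
Frank Miller | 2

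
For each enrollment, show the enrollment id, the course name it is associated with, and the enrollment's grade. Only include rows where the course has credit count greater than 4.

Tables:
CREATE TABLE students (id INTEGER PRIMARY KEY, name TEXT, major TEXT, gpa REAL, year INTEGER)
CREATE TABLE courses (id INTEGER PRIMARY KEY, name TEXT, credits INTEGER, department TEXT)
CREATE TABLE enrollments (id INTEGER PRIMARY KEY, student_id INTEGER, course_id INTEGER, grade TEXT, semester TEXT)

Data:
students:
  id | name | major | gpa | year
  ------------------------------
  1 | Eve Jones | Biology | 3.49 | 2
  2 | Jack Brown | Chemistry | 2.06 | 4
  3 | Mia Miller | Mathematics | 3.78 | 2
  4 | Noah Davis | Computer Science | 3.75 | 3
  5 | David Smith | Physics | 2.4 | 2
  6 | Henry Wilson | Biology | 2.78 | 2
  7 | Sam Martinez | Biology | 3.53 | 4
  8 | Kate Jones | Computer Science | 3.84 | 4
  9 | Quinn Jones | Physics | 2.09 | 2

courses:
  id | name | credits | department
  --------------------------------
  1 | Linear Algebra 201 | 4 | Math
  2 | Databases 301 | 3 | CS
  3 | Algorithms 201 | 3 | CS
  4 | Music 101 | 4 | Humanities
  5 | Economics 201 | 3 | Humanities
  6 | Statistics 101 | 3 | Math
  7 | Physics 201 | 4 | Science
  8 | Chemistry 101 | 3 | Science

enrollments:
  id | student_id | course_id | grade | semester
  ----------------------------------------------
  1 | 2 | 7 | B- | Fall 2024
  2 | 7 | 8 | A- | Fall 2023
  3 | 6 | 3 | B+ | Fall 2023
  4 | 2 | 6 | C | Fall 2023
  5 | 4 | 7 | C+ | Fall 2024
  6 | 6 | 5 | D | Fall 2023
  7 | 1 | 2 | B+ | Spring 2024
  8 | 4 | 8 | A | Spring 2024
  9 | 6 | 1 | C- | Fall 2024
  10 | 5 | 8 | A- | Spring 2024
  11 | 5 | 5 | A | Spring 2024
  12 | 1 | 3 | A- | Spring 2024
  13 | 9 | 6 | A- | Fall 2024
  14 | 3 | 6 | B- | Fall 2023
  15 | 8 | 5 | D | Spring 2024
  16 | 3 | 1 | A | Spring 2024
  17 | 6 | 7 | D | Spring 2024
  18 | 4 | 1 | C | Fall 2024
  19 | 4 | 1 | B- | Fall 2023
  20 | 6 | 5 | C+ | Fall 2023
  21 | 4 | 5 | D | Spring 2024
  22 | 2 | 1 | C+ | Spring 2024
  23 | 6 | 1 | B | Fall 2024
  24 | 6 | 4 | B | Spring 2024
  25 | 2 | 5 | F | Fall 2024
SELECT c.id, p.name AS course, c.grade FROM enrollments c JOIN courses p ON c.course_id = p.id WHERE p.credits > 4

Execution result:
(no rows)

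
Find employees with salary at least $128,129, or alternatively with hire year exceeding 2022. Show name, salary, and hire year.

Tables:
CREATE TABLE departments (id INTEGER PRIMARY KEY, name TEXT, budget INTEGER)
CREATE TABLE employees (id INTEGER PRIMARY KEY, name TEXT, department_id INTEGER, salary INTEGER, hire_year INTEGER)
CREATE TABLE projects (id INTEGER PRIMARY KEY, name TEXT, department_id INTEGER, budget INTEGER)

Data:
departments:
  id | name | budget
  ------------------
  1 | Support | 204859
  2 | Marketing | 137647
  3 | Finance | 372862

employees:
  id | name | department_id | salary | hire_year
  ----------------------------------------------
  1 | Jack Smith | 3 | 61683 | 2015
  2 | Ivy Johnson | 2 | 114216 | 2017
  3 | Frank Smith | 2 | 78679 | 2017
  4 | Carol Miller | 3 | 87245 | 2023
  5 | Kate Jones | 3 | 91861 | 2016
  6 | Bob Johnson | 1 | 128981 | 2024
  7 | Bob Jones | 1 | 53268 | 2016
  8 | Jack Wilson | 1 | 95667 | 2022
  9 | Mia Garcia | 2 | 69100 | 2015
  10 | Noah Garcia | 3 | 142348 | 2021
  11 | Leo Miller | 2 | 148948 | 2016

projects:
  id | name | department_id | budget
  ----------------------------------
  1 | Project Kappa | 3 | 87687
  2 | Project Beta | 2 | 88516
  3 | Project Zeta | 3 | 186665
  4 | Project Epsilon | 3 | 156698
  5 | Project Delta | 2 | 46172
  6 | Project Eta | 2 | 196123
SELECT name, salary, hire_year FROM employees WHERE salary >= 128129 OR hire_year > 2022

Execution result:
name | salary | hire_year
Carol Miller | 87245 | 2023
Bob Johnson | 128981 | 2024
Noah Garcia | 142348 | 2021
Leo Miller | 148948 | 2016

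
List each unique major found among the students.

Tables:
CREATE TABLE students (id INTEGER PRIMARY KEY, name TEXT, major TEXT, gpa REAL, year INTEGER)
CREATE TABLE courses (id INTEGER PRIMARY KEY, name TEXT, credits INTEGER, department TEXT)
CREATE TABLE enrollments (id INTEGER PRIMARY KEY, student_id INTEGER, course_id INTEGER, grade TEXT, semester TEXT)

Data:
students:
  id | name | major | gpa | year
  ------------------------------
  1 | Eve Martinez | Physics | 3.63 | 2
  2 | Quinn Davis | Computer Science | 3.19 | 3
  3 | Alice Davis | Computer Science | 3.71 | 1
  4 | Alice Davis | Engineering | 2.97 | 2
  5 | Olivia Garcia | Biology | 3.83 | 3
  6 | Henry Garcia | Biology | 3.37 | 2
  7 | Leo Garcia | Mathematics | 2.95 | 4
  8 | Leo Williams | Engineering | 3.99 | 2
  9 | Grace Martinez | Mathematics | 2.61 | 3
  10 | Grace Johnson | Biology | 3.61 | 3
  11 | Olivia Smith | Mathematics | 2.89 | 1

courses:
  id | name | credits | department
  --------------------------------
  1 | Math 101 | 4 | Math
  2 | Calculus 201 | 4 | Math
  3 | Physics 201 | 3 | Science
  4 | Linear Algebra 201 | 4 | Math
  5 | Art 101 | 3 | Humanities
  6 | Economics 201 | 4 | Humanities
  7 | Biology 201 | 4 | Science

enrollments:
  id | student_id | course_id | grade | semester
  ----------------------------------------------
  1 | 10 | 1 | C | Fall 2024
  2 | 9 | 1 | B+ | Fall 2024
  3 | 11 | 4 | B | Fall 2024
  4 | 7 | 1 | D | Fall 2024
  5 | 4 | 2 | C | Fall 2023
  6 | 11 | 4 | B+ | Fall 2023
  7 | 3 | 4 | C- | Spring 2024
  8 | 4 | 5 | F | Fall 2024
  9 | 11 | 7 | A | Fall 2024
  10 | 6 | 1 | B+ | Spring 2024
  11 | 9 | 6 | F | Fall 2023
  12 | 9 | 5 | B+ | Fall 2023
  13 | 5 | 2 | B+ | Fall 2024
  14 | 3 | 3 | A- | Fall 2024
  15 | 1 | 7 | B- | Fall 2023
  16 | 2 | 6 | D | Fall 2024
SELECT DISTINCT major FROM students

Execution result:
major
Physics
Computer Science
Engineering
Biology
Mathematics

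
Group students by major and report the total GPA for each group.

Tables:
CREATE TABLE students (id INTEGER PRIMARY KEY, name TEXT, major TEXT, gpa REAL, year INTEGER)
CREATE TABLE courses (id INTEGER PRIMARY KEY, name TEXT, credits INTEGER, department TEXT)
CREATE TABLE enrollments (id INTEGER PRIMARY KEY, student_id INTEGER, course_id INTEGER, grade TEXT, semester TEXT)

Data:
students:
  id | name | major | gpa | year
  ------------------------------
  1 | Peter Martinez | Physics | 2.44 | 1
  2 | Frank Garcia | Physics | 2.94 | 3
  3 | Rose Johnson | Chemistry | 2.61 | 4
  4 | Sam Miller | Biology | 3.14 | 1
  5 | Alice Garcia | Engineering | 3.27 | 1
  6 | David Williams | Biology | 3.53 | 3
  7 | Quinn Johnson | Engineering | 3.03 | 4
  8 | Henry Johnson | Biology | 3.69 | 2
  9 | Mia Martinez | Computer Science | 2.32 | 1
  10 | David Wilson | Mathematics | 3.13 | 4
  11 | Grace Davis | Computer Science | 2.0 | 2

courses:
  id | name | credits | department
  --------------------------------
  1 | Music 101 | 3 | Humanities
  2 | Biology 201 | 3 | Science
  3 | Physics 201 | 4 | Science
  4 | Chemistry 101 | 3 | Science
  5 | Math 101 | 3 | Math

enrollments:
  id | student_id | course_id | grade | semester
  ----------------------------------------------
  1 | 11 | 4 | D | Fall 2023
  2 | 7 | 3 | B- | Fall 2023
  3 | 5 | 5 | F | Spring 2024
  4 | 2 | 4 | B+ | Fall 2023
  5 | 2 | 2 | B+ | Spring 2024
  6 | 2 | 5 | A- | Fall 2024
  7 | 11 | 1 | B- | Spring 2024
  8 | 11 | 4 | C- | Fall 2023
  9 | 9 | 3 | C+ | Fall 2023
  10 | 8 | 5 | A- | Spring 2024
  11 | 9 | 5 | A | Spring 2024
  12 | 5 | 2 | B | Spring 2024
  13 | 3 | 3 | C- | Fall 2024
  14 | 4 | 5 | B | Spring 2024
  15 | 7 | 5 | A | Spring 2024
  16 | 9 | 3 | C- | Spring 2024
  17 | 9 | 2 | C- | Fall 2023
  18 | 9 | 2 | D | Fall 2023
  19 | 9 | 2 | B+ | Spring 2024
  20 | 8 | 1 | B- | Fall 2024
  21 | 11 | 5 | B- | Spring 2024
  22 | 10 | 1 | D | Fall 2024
SELECT major, SUM(gpa) AS sum_gpa FROM students GROUP BY major

Execution result:
major | sum_gpa
Biology | 10.36
Chemistry | 2.61
Computer Science | 4.32
Engineering | 6.30
Mathematics | 3.13
Physics | 5.38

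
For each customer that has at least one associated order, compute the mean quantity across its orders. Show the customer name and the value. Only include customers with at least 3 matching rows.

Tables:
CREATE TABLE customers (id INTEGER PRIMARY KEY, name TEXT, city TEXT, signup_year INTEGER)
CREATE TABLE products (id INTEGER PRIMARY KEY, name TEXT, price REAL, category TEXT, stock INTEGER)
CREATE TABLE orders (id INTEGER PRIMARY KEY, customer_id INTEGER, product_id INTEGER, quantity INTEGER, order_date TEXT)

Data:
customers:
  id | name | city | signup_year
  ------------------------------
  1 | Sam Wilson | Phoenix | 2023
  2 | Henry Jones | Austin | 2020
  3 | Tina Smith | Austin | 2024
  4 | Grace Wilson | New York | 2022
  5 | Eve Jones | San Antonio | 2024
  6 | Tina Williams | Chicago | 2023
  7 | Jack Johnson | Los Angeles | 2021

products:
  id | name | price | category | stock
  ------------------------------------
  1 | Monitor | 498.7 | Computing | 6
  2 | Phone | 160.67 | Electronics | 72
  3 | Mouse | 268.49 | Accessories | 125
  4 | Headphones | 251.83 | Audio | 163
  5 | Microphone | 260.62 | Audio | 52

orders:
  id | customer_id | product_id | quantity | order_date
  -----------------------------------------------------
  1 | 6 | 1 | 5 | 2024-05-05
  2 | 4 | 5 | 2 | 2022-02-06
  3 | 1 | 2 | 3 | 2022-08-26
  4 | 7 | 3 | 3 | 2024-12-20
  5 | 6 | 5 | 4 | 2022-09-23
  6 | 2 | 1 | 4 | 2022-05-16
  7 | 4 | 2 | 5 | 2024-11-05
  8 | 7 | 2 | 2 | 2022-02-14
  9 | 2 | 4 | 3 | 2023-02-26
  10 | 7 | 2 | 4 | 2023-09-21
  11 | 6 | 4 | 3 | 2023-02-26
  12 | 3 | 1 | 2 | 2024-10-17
SELECT p.name, AVG(c.quantity) AS avg_quantity FROM orders c JOIN customers p ON c.customer_id = p.id GROUP BY p.id, p.name HAVING COUNT(*) >= 3

Execution result:
name | avg_quantity
Tina Williams | 4.00
Jack Johnson | 3.00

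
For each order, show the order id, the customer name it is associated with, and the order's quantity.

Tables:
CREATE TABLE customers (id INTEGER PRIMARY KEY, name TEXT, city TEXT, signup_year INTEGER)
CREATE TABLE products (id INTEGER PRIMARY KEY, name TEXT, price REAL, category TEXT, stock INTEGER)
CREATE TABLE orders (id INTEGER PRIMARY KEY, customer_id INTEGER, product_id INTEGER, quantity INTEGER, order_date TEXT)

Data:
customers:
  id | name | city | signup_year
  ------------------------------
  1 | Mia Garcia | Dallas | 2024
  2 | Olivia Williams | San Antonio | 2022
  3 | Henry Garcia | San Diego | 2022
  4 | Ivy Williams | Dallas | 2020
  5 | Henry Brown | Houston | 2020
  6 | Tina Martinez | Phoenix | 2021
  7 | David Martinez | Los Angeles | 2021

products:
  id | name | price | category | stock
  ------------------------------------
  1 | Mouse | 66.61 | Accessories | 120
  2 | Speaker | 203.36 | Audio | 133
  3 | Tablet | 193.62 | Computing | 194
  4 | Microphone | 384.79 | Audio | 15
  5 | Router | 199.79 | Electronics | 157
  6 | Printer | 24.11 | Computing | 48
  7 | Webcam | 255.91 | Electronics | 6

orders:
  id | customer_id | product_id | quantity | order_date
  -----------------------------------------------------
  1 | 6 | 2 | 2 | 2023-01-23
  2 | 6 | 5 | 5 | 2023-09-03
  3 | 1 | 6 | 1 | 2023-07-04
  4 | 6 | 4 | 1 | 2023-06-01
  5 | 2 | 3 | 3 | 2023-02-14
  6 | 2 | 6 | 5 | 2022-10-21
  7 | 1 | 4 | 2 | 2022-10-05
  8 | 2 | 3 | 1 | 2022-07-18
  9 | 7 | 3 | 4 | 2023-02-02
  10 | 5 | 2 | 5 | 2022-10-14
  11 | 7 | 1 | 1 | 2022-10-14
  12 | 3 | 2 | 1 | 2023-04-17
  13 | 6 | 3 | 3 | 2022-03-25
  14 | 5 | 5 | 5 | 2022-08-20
SELECT c.id, p.name AS customer, c.quantity FROM orders c JOIN customers p ON c.customer_id = p.id

Execution result:
id | customer | quantity
1 | Tina Martinez | 2
2 | Tina Martinez | 5
3 | Mia Garcia | 1
4 | Tina Martinez | 1
5 | Olivia Williams | 3
6 | Olivia Williams | 5
7 | Mia Garcia | 2
8 | Olivia Williams | 1
9 | David Martinez | 4
10 | Henry Brown | 5
11 | David Martinez | 1
12 | Henry Garcia | 1
13 | Tina Martinez | 3
14 | Henry Brown | 5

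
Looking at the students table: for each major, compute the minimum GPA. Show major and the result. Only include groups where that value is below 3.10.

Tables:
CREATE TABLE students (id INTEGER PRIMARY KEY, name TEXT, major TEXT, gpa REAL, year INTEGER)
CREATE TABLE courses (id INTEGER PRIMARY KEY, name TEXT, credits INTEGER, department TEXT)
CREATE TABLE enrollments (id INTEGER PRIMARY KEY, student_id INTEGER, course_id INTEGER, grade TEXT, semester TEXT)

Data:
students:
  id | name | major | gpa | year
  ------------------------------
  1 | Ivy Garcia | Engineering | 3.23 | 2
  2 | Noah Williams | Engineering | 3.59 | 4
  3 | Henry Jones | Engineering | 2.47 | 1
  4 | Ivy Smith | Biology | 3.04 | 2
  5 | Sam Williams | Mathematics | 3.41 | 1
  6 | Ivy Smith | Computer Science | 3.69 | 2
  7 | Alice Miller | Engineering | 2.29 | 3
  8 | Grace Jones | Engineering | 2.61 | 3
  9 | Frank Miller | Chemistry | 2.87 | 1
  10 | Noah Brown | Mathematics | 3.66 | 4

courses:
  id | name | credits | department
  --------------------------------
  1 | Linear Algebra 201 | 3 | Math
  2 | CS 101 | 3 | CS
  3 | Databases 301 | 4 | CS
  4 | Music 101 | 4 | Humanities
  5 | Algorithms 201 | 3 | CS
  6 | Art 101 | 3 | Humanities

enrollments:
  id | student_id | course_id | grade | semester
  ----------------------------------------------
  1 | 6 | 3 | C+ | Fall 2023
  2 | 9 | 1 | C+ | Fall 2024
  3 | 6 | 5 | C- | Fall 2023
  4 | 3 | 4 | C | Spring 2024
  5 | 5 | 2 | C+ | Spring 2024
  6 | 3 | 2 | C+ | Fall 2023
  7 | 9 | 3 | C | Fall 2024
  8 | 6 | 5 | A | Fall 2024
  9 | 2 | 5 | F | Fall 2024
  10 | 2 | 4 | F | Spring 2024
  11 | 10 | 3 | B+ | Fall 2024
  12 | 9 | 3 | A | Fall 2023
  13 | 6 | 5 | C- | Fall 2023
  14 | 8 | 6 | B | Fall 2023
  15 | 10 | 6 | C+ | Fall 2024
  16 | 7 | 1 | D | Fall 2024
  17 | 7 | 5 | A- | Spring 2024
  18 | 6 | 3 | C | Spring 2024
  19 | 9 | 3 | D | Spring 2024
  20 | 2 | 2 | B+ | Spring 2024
SELECT major, MIN(gpa) AS min_gpa FROM students GROUP BY major HAVING MIN(gpa) < 3.1

Execution result:
major | min_gpa
Biology | 3.04
Chemistry | 2.87
Engineering | 2.29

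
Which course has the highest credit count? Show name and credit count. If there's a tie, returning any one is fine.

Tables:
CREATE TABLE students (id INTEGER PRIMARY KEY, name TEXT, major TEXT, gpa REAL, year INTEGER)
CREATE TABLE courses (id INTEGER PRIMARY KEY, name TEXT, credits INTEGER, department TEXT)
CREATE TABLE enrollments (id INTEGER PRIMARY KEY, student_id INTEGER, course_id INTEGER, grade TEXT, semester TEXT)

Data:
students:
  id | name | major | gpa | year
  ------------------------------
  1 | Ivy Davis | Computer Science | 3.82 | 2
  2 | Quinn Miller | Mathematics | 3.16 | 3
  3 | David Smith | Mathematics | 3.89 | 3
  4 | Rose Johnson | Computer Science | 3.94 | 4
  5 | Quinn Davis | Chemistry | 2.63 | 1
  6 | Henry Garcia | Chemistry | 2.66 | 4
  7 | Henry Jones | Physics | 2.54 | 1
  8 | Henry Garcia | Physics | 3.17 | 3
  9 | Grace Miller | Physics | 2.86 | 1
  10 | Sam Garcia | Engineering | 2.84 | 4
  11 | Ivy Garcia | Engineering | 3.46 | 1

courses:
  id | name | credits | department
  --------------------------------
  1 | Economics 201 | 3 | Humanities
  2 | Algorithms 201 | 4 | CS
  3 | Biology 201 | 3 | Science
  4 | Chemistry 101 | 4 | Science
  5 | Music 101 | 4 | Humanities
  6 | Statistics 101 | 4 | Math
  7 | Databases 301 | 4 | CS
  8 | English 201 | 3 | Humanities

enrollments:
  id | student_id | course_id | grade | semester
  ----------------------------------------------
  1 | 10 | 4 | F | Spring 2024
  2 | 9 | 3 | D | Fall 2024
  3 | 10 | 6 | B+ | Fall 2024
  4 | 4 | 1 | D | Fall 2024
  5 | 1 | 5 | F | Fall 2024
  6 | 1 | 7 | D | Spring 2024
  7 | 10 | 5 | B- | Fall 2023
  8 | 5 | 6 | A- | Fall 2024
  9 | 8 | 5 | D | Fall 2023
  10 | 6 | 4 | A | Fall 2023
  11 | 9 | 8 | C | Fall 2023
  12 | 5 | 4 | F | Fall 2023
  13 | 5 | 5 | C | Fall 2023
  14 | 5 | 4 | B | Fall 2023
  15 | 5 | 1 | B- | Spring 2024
SELECT name, credits FROM courses ORDER BY credits DESC LIMIT 1

Execution result:
name | credits
Algorithms 201 | 4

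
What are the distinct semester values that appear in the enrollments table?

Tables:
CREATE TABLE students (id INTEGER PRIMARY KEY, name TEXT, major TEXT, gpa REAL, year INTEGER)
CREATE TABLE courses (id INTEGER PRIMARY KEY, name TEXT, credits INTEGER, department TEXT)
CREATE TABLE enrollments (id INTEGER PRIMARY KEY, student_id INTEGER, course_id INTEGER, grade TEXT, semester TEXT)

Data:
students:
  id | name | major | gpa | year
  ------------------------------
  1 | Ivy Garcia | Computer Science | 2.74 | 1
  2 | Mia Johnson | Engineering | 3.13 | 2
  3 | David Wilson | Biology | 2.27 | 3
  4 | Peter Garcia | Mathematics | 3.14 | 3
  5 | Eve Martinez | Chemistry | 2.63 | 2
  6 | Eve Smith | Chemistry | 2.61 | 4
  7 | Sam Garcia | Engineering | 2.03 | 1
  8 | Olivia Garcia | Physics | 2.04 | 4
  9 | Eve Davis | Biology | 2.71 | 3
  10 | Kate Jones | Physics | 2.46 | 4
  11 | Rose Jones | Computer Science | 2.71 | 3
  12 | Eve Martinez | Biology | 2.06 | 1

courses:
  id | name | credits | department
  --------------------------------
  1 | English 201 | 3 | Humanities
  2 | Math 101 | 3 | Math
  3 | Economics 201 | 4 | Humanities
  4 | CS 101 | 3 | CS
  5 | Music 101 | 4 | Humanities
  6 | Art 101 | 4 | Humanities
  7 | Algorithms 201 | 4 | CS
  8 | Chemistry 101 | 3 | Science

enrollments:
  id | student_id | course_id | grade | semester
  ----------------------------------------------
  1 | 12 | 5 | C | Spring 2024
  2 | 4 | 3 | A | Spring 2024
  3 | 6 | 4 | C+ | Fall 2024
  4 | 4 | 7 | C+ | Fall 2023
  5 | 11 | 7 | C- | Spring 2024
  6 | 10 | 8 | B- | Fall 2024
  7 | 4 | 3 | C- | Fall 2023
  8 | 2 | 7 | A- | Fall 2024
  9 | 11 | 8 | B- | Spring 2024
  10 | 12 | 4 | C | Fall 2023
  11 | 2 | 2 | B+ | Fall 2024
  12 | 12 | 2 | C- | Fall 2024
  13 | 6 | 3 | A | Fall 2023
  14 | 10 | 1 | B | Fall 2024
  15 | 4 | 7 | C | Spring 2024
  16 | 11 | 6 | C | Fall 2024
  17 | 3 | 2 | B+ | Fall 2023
SELECT DISTINCT semester FROM enrollments

Execution result:
semester
Spring 2024
Fall 2024
Fall 2023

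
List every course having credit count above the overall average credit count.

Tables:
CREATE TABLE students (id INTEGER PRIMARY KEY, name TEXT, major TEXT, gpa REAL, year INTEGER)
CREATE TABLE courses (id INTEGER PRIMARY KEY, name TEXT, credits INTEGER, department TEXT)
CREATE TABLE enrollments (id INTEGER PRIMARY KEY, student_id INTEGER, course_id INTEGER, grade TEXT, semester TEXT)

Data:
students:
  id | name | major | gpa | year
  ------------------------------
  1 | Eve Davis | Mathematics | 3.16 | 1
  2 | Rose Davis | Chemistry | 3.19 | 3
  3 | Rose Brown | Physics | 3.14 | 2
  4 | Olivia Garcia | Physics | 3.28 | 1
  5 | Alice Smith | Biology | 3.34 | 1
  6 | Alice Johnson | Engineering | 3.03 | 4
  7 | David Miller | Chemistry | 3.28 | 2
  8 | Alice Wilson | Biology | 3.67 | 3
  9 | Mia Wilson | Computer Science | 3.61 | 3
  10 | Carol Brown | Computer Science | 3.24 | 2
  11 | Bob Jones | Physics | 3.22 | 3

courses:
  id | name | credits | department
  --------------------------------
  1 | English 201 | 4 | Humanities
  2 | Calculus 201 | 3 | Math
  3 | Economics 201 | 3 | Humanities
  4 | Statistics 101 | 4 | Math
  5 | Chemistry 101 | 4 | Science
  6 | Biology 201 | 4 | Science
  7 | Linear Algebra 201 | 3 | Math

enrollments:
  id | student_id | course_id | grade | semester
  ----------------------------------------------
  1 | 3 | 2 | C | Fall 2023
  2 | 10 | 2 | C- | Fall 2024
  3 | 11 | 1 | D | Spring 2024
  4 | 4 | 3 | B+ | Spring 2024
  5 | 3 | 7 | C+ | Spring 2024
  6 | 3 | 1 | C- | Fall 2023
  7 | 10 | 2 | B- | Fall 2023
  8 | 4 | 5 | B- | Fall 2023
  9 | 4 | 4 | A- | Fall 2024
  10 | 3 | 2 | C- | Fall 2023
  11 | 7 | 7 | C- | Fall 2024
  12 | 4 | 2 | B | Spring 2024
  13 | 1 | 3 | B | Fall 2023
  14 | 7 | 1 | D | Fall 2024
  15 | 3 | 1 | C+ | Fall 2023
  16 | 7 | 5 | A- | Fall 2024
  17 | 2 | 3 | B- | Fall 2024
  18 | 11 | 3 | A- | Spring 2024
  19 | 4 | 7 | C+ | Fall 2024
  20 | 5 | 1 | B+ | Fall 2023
SELECT name, credits FROM courses WHERE credits > (SELECT AVG(credits) FROM courses)

Execution result:
name | credits
English 201 | 4
Statistics 101 | 4
Chemistry 101 | 4
Biology 201 | 4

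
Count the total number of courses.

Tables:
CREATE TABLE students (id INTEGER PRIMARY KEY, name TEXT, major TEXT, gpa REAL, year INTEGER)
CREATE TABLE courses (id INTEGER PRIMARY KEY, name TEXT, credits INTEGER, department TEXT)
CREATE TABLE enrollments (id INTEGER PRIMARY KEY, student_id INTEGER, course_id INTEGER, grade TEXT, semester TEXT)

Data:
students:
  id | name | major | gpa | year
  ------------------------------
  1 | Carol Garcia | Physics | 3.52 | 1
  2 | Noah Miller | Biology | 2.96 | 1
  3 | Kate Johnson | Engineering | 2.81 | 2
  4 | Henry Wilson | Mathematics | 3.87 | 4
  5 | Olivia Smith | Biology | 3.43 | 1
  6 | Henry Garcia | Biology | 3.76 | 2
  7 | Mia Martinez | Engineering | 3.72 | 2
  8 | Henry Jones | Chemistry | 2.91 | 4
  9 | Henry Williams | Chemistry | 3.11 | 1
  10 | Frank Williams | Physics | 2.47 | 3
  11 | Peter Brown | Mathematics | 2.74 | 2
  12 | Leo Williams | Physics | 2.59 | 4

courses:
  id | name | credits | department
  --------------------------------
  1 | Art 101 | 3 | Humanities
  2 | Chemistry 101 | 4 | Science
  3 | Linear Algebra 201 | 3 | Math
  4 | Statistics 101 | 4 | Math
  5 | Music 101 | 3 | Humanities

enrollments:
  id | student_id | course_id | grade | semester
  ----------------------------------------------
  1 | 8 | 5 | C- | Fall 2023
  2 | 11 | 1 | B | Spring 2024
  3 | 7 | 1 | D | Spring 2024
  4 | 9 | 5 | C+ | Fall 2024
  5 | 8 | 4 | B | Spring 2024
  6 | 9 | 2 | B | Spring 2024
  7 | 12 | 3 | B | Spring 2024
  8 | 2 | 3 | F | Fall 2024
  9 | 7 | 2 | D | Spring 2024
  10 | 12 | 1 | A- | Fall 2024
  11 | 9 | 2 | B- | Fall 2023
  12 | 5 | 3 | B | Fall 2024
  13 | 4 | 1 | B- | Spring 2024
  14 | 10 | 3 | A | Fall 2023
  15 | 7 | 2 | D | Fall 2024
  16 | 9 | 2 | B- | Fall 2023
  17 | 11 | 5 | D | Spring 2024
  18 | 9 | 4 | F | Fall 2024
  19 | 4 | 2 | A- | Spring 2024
SELECT COUNT(*) FROM courses

Execution result:
5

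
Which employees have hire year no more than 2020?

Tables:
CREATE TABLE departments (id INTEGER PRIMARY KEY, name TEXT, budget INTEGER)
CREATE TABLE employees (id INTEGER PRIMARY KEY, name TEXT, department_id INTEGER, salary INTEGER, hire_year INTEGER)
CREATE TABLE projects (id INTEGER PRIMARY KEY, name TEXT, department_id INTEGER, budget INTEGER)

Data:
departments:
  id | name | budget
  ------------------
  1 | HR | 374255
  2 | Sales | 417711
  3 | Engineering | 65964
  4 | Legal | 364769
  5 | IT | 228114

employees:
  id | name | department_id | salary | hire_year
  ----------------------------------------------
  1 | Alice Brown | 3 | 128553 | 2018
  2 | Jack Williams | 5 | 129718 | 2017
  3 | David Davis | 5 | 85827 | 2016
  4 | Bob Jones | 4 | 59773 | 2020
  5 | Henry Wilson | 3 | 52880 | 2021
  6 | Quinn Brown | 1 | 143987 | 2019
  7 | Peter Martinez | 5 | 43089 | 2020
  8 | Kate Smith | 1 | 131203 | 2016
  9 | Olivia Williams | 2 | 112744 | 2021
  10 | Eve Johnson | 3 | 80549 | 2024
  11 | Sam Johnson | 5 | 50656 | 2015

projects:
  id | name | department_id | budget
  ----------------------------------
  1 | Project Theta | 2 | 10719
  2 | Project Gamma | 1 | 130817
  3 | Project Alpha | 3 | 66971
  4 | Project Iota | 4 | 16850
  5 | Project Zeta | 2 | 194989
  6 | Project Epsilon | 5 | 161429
SELECT name, hire_year FROM employees WHERE hire_year <= 2020

Execution result:
name | hire_year
Alice Brown | 2018
Jack Williams | 2017
David Davis | 2016
Bob Jones | 2020
Quinn Brown | 2019
Peter Martinez | 2020
Kate Smith | 2016
Sam Johnson | 2015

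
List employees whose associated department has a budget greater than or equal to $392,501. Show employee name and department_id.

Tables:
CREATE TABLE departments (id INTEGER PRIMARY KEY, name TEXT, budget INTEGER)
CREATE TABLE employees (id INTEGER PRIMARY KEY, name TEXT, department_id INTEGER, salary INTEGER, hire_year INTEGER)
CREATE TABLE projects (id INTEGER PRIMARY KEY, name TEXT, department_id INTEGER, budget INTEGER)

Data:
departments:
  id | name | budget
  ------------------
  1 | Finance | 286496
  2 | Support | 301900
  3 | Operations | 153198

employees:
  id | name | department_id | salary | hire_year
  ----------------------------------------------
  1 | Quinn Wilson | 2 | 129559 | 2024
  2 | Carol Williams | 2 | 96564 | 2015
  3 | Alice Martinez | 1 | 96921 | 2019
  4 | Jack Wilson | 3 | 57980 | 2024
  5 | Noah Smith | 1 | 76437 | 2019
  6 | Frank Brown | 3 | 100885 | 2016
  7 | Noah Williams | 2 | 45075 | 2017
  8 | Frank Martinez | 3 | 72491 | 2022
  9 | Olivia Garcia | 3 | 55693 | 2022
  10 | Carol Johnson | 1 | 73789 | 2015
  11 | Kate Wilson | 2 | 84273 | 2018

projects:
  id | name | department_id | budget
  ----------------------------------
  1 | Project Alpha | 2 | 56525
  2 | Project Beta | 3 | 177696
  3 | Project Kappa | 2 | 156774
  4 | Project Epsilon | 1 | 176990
SELECT name, department_id FROM employees WHERE department_id IN (SELECT id FROM departments WHERE budget >= 392501)

Execution result:
(no rows)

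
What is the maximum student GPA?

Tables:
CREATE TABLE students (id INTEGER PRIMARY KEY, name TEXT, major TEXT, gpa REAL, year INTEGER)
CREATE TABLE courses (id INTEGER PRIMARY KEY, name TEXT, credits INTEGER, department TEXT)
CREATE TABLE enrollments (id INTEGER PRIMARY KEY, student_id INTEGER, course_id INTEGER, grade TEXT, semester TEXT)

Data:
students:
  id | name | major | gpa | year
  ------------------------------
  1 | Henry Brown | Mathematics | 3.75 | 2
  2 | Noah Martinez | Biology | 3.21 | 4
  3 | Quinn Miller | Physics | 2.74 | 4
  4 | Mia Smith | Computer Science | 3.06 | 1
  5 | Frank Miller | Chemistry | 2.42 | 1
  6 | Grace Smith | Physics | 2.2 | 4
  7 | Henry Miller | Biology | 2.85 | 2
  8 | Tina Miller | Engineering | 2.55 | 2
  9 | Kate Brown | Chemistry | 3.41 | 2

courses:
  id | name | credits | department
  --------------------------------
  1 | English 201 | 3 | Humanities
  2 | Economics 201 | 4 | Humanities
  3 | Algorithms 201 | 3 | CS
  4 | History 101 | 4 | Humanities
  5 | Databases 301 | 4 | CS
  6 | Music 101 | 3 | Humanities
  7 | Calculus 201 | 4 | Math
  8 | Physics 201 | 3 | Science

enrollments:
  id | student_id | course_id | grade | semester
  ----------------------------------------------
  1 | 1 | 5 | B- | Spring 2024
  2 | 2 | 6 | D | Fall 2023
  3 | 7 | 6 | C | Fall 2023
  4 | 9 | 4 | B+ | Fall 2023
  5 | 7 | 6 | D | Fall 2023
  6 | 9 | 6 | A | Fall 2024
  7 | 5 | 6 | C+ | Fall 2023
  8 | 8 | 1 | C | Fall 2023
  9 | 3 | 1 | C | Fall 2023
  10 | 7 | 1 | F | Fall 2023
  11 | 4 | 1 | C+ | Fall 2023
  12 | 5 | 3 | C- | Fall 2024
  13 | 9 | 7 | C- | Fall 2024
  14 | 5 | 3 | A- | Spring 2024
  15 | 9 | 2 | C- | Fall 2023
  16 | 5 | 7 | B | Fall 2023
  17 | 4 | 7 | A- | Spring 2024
SELECT MAX(gpa) FROM students

Execution result:
3.75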